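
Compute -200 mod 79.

-200 = -3·79 + 37, so -200 ≡ 37 (mod 79).

37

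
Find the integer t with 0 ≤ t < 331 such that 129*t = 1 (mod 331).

136

Run the extended Euclidean algorithm:
331 = 2·129 + 73
129 = 1·73 + 56
73 = 1·56 + 17
56 = 3·17 + 5
17 = 3·5 + 2
5 = 2·2 + 1
2 = 2·1 + 0
gcd(129, 331) = 1, so the inverse exists.
Back-substitute for 1:
1 = 1·5 − 2·2
  = −2·17 + 7·5
  = 7·56 − 23·17
  = −23·73 + 30·56
  = 30·129 − 53·73
  = −53·331 + 136·129
So 129⁻¹ ≡ 136 (mod 331).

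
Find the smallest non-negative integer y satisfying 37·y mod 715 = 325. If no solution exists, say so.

gcd(37, 715) = 1, so a unique solution mod 715 exists.
37⁻¹ ≡ 58 (mod 715).
y ≡ 58·325 ≡ 260 (mod 715).

260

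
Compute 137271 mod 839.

137271 = 163*839 + 514, so 137271 ≡ 514 (mod 839).

514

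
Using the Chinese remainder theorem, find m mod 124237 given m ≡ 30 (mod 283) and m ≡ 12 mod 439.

283⁻¹ mod 439: 283*121 ≡ 1 (mod 439), so 283⁻¹ ≡ 121.
m = 30 + 283*((12 − 30)*121 mod 439) = 30 + 283*17 = 4841.

4841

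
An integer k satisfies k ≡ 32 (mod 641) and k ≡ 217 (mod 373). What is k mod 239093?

10288

641⁻¹ mod 373: 641·238 ≡ 1 (mod 373), so 641⁻¹ ≡ 238.
k = 32 + 641·((217 − 32)·238 mod 373) = 32 + 641·16 = 10288.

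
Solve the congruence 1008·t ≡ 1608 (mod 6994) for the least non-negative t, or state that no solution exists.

gcd(1008, 6994) = 2, and 2 | 1608, so solutions exist.
Divide through by 2: 504·t = 804 (mod 3497).
504⁻¹ ≡ 3046 (mod 3497).
t ≡ 3046·804 ≡ 1084 (mod 3497).
The smallest non-negative solution is t = 1084.

1084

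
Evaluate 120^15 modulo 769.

311

15 in binary is 1111, i.e. 15 = 8 + 4 + 2 + 1.
120^1 ≡ 120 (mod 769)
120^2 ≡ 120^2 = 14400 ≡ 558 (mod 769)
120^4 ≡ 558^2 = 311364 ≡ 688 (mod 769)
120^8 ≡ 688^2 = 473344 ≡ 409 (mod 769)
120^15 = 120^8 · 120^4 · 120^2 · 120^1 ≡ 409 · 688 · 558 · 120 (mod 769).
Accumulate the product:
409 · 688 = 281392 ≡ 707
707 · 558 = 394506 ≡ 9
9 · 120 = 1080 ≡ 311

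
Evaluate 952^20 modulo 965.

336

Using repeated squaring:
20 in binary is 10100, i.e. 20 = 16 + 4.
952^1 ≡ 952 (mod 965)
952^2 ≡ 952^2 = 906304 ≡ 169 (mod 965)
952^4 ≡ 169^2 = 28561 ≡ 576 (mod 965)
952^8 ≡ 576^2 = 331776 ≡ 781 (mod 965)
952^16 ≡ 781^2 = 609961 ≡ 81 (mod 965)
952^20 = 952^16 × 952^4 ≡ 81 × 576 (mod 965).
81 × 576 = 46656 ≡ 336 (mod 965).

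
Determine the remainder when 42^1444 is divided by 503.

367

Using repeated squaring:
1444 in binary is 10110100100, i.e. 1444 = 1024 + 256 + 128 + 32 + 4.
42^1 ≡ 42 (mod 503)
42^2 ≡ 42^2 = 1764 ≡ 255 (mod 503)
42^4 ≡ 255^2 = 65025 ≡ 138 (mod 503)
42^8 ≡ 138^2 = 19044 ≡ 433 (mod 503)
42^16 ≡ 433^2 = 187489 ≡ 373 (mod 503)
42^32 ≡ 373^2 = 139129 ≡ 301 (mod 503)
42^64 ≡ 301^2 = 90601 ≡ 61 (mod 503)
42^128 ≡ 61^2 = 3721 ≡ 200 (mod 503)
42^256 ≡ 200^2 = 40000 ≡ 263 (mod 503)
42^512 ≡ 263^2 = 69169 ≡ 258 (mod 503)
42^1024 ≡ 258^2 = 66564 ≡ 168 (mod 503)
42^1444 = 42^1024 · 42^256 · 42^128 · 42^32 · 42^4 ≡ 168 · 263 · 200 · 301 · 138 (mod 503).
Accumulate the product:
168 · 263 = 44184 ≡ 423
423 · 200 = 84600 ≡ 96
96 · 301 = 28896 ≡ 225
225 · 138 = 31050 ≡ 367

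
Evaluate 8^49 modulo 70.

8

8^1 ≡ 8 (mod 70)
8^2 ≡ 8^2 = 64 (mod 70)
8^4 ≡ 64^2 = 4096 ≡ 36 (mod 70)
8^8 ≡ 36^2 = 1296 ≡ 36 (mod 70)
8^16 ≡ 36^2 = 1296 ≡ 36 (mod 70)
8^32 ≡ 36^2 = 1296 ≡ 36 (mod 70)
8^49 = 8^32 * 8^16 * 8^1 ≡ 36 * 36 * 8 (mod 70).
Accumulate the product:
36 * 36 = 1296 ≡ 36
36 * 8 = 288 ≡ 8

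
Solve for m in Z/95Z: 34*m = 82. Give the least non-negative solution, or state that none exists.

gcd(34, 95) = 1, so a unique solution mod 95 exists.
34⁻¹ ≡ 14 (mod 95).
m ≡ 14*82 ≡ 8 (mod 95).

8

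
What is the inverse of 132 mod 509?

27

By the extended Euclidean algorithm:
509 = 3×132 + 113
132 = 1×113 + 19
113 = 5×19 + 18
19 = 1×18 + 1
18 = 18×1 + 0
gcd(132, 509) = 1, so the inverse exists.
Back-substitute for 1:
1 = 1×19 − 1×18
  = −1×113 + 6×19
  = 6×132 − 7×113
  = −7×509 + 27×132
So 132⁻¹ ≡ 27 (mod 509).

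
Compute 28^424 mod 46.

8

Using repeated squaring:
424 in binary is 110101000, i.e. 424 = 256 + 128 + 32 + 8.
28^1 ≡ 28 (mod 46)
28^2 ≡ 28^2 = 784 ≡ 2 (mod 46)
28^4 ≡ 2^2 = 4 (mod 46)
28^8 ≡ 4^2 = 16 (mod 46)
28^16 ≡ 16^2 = 256 ≡ 26 (mod 46)
28^32 ≡ 26^2 = 676 ≡ 32 (mod 46)
28^64 ≡ 32^2 = 1024 ≡ 12 (mod 46)
28^128 ≡ 12^2 = 144 ≡ 6 (mod 46)
28^256 ≡ 6^2 = 36 (mod 46)
28^424 = 28^256 * 28^128 * 28^32 * 28^8 ≡ 36 * 6 * 32 * 16 (mod 46).
Accumulate the product:
36 * 6 = 216 ≡ 32
32 * 32 = 1024 ≡ 12
12 * 16 = 192 ≡ 8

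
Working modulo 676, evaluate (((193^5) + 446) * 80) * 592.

388

(193)^5 ≡ 189 (mod 676)
189 + 446 = 635
635 * 80 = 50800 ≡ 100 (mod 676)
100 * 592 = 59200 ≡ 388 (mod 676)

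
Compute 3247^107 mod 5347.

Using repeated squaring:
107 in binary is 1101011, i.e. 107 = 64 + 32 + 8 + 2 + 1.
3247^1 ≡ 3247 (mod 5347)
3247^2 ≡ 3247^2 = 10543009 ≡ 4072 (mod 5347)
3247^4 ≡ 4072^2 = 16581184 ≡ 137 (mod 5347)
3247^8 ≡ 137^2 = 18769 ≡ 2728 (mod 5347)
3247^16 ≡ 2728^2 = 7441984 ≡ 4307 (mod 5347)
3247^32 ≡ 4307^2 = 18550249 ≡ 1506 (mod 5347)
3247^64 ≡ 1506^2 = 2268036 ≡ 908 (mod 5347)
3247^107 = 3247^64 · 3247^32 · 3247^8 · 3247^2 · 3247^1 ≡ 908 · 1506 · 2728 · 4072 · 3247 (mod 5347).
Accumulate the product:
908 · 1506 = 1367448 ≡ 3963
3963 · 2728 = 10811064 ≡ 4777
4777 · 4072 = 19451944 ≡ 4905
4905 · 3247 = 15926535 ≡ 3169

3169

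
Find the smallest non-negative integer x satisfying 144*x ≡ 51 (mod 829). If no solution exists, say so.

gcd(144, 829) = 1, so a unique solution mod 829 exists.
144⁻¹ ≡ 616 (mod 829).
x ≡ 616*51 ≡ 743 (mod 829).

743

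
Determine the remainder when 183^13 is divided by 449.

419

Compute successive squares:
13 in binary is 1101, i.e. 13 = 8 + 4 + 1.
183^1 ≡ 183 (mod 449)
183^2 ≡ 183^2 = 33489 ≡ 263 (mod 449)
183^4 ≡ 263^2 = 69169 ≡ 23 (mod 449)
183^8 ≡ 23^2 = 529 ≡ 80 (mod 449)
183^13 = 183^8 * 183^4 * 183^1 ≡ 80 * 23 * 183 (mod 449).
Accumulate the product:
80 * 23 = 1840 ≡ 44
44 * 183 = 8052 ≡ 419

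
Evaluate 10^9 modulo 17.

Compute successive squares:
9 in binary is 1001, i.e. 9 = 8 + 1.
10^1 ≡ 10 (mod 17)
10^2 ≡ 10^2 = 100 ≡ 15 (mod 17)
10^4 ≡ 15^2 = 225 ≡ 4 (mod 17)
10^8 ≡ 4^2 = 16 (mod 17)
10^9 = 10^8 · 10^1 ≡ 16 · 10 (mod 17).
16 · 10 = 160 ≡ 7 (mod 17).

7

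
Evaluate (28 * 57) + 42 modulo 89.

36

28 * 57 = 1596 ≡ 83 (mod 89)
83 + 42 = 125 ≡ 36 (mod 89)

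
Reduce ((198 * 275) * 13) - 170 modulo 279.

198 * 275 = 54450 ≡ 45 (mod 279)
45 * 13 = 585 ≡ 27 (mod 279)
27 - 170 = -143 ≡ 136 (mod 279)

136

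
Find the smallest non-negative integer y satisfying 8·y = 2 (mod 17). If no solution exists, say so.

13

gcd(8, 17) = 1, so a unique solution mod 17 exists.
8⁻¹ ≡ 15 (mod 17).
y ≡ 15·2 ≡ 13 (mod 17).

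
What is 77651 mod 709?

370

77651 = 109·709 + 370, so 77651 ≡ 370 (mod 709).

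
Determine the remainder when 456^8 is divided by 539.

456^1 ≡ 456 (mod 539)
456^2 ≡ 456^2 = 207936 ≡ 421 (mod 539)
456^4 ≡ 421^2 = 177241 ≡ 449 (mod 539)
456^8 ≡ 449^2 = 201601 ≡ 15 (mod 539)
So 456^8 ≡ 15 (mod 539).

15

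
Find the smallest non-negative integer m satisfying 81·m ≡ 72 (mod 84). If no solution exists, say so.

4

gcd(81, 84) = 3, and 3 | 72, so solutions exist.
Divide through by 3: 27·m ≡ 24 (mod 28).
27⁻¹ ≡ 27 (mod 28).
m ≡ 27·24 ≡ 4 (mod 28).
The smallest non-negative solution is m = 4.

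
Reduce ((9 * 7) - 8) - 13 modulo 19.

4

9 * 7 = 63 ≡ 6 (mod 19)
6 - 8 = -2 ≡ 17 (mod 19)
17 - 13 = 4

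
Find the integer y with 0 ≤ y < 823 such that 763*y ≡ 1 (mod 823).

823 = 1·763 + 60
763 = 12·60 + 43
60 = 1·43 + 17
43 = 2·17 + 9
17 = 1·9 + 8
9 = 1·8 + 1
8 = 8·1 + 0
gcd(763, 823) = 1, so the inverse exists.
Back-substitute for 1:
1 = 1·9 − 1·8
  = −1·17 + 2·9
  = 2·43 − 5·17
  = −5·60 + 7·43
  = 7·763 − 89·60
  = −89·823 + 96·763
So 763⁻¹ ≡ 96 (mod 823).

96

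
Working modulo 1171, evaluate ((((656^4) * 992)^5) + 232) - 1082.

993

(656)^4 ≡ 335 (mod 1171)
335 * 992 = 332320 ≡ 927 (mod 1171)
(927)^5 ≡ 672 (mod 1171)
672 + 232 = 904
904 - 1082 = -178 ≡ 993 (mod 1171)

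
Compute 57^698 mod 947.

126

Compute successive squares:
698 in binary is 1010111010, i.e. 698 = 512 + 128 + 32 + 16 + 8 + 2.
57^1 ≡ 57 (mod 947)
57^2 ≡ 57^2 = 3249 ≡ 408 (mod 947)
57^4 ≡ 408^2 = 166464 ≡ 739 (mod 947)
57^8 ≡ 739^2 = 546121 ≡ 649 (mod 947)
57^16 ≡ 649^2 = 421201 ≡ 733 (mod 947)
57^32 ≡ 733^2 = 537289 ≡ 340 (mod 947)
57^64 ≡ 340^2 = 115600 ≡ 66 (mod 947)
57^128 ≡ 66^2 = 4356 ≡ 568 (mod 947)
57^256 ≡ 568^2 = 322624 ≡ 644 (mod 947)
57^512 ≡ 644^2 = 414736 ≡ 897 (mod 947)
57^698 = 57^512 * 57^128 * 57^32 * 57^16 * 57^8 * 57^2 ≡ 897 * 568 * 340 * 733 * 649 * 408 (mod 947).
Accumulate the product:
897 * 568 = 509496 ≡ 10
10 * 340 = 3400 ≡ 559
559 * 733 = 409747 ≡ 643
643 * 649 = 417307 ≡ 627
627 * 408 = 255816 ≡ 126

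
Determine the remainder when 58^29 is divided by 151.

58^1 ≡ 58 (mod 151)
58^2 ≡ 58^2 = 3364 ≡ 42 (mod 151)
58^4 ≡ 42^2 = 1764 ≡ 103 (mod 151)
58^8 ≡ 103^2 = 10609 ≡ 39 (mod 151)
58^16 ≡ 39^2 = 1521 ≡ 11 (mod 151)
58^29 = 58^16 · 58^8 · 58^4 · 58^1 ≡ 11 · 39 · 103 · 58 (mod 151).
Accumulate the product:
11 · 39 = 429 ≡ 127
127 · 103 = 13081 ≡ 95
95 · 58 = 5510 ≡ 74

74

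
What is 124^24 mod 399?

106

Compute successive squares:
24 in binary is 11000, i.e. 24 = 16 + 8.
124^1 ≡ 124 (mod 399)
124^2 ≡ 124^2 = 15376 ≡ 214 (mod 399)
124^4 ≡ 214^2 = 45796 ≡ 310 (mod 399)
124^8 ≡ 310^2 = 96100 ≡ 340 (mod 399)
124^16 ≡ 340^2 = 115600 ≡ 289 (mod 399)
124^24 = 124^16 * 124^8 ≡ 289 * 340 (mod 399).
289 * 340 = 98260 ≡ 106 (mod 399).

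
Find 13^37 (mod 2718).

Using repeated squaring:
13^1 ≡ 13 (mod 2718)
13^2 ≡ 13^2 = 169 (mod 2718)
13^4 ≡ 169^2 = 28561 ≡ 1381 (mod 2718)
13^8 ≡ 1381^2 = 1907161 ≡ 1843 (mod 2718)
13^16 ≡ 1843^2 = 3396649 ≡ 1867 (mod 2718)
13^32 ≡ 1867^2 = 3485689 ≡ 1213 (mod 2718)
13^37 = 13^32 × 13^4 × 13^1 ≡ 1213 × 1381 × 13 (mod 2718).
Accumulate the product:
1213 × 1381 = 1675153 ≡ 865
865 × 13 = 11245 ≡ 373

373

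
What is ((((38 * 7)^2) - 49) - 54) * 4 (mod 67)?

38 * 7 = 266 ≡ 65 (mod 67)
(65)^2 ≡ 4 (mod 67)
4 - 49 = -45 ≡ 22 (mod 67)
22 - 54 = -32 ≡ 35 (mod 67)
35 * 4 = 140 ≡ 6 (mod 67)

6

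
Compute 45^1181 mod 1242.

459

1181 in binary is 10010011101, i.e. 1181 = 1024 + 128 + 16 + 8 + 4 + 1.
45^1 ≡ 45 (mod 1242)
45^2 ≡ 45^2 = 2025 ≡ 783 (mod 1242)
45^4 ≡ 783^2 = 613089 ≡ 783 (mod 1242)
45^8 ≡ 783^2 = 613089 ≡ 783 (mod 1242)
45^16 ≡ 783^2 = 613089 ≡ 783 (mod 1242)
45^32 ≡ 783^2 = 613089 ≡ 783 (mod 1242)
45^64 ≡ 783^2 = 613089 ≡ 783 (mod 1242)
45^128 ≡ 783^2 = 613089 ≡ 783 (mod 1242)
45^256 ≡ 783^2 = 613089 ≡ 783 (mod 1242)
45^512 ≡ 783^2 = 613089 ≡ 783 (mod 1242)
45^1024 ≡ 783^2 = 613089 ≡ 783 (mod 1242)
45^1181 = 45^1024 * 45^128 * 45^16 * 45^8 * 45^4 * 45^1 ≡ 783 * 783 * 783 * 783 * 783 * 45 (mod 1242).
Accumulate the product:
783 * 783 = 613089 ≡ 783
783 * 783 = 613089 ≡ 783
783 * 783 = 613089 ≡ 783
783 * 783 = 613089 ≡ 783
783 * 45 = 35235 ≡ 459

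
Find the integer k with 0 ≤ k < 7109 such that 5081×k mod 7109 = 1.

1616

Run the extended Euclidean algorithm:
7109 = 1*5081 + 2028
5081 = 2*2028 + 1025
2028 = 1*1025 + 1003
1025 = 1*1003 + 22
1003 = 45*22 + 13
22 = 1*13 + 9
13 = 1*9 + 4
9 = 2*4 + 1
4 = 4*1 + 0
gcd(5081, 7109) = 1, so the inverse exists.
Bézout: 1 = −1155*7109 + 1616*5081.
So 5081⁻¹ ≡ 1616 (mod 7109).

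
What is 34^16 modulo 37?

Compute successive squares:
34^1 ≡ 34 (mod 37)
34^2 ≡ 34^2 = 1156 ≡ 9 (mod 37)
34^4 ≡ 9^2 = 81 ≡ 7 (mod 37)
34^8 ≡ 7^2 = 49 ≡ 12 (mod 37)
34^16 ≡ 12^2 = 144 ≡ 33 (mod 37)
So 34^16 ≡ 33 (mod 37).

33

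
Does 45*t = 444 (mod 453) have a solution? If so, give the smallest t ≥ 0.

30

gcd(45, 453) = 3, and 3 | 444, so solutions exist.
Divide through by 3: 15*t ≡ 148 (mod 151).
15⁻¹ ≡ 141 (mod 151).
t ≡ 141*148 ≡ 30 (mod 151).
The smallest non-negative solution is t = 30.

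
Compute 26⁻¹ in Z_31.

6

31 = 1*26 + 5
26 = 5*5 + 1
5 = 5*1 + 0
gcd(26, 31) = 1, so the inverse exists.
Back-substitute for 1:
1 = 1*26 − 5*5
  = −5*31 + 6*26
So 26⁻¹ ≡ 6 (mod 31).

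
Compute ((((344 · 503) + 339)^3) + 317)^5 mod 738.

344 · 503 = 173032 ≡ 340 (mod 738)
340 + 339 = 679
(679)^3 ≡ 523 (mod 738)
523 + 317 = 840 ≡ 102 (mod 738)
(102)^5 ≡ 360 (mod 738)

360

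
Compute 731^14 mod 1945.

736

By square-and-multiply:
731^1 ≡ 731 (mod 1945)
731^2 ≡ 731^2 = 534361 ≡ 1431 (mod 1945)
731^4 ≡ 1431^2 = 2047761 ≡ 1621 (mod 1945)
731^8 ≡ 1621^2 = 2627641 ≡ 1891 (mod 1945)
731^14 = 731^8 · 731^4 · 731^2 ≡ 1891 · 1621 · 1431 (mod 1945).
Accumulate the product:
1891 · 1621 = 3065311 ≡ 1936
1936 · 1431 = 2770416 ≡ 736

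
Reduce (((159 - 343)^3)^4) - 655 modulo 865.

159 - 343 = -184 ≡ 681 (mod 865)
(681)^3 ≡ 226 (mod 865)
(226)^4 ≡ 816 (mod 865)
816 - 655 = 161

161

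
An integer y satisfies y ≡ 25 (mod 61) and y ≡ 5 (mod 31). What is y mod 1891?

1245

61⁻¹ mod 31: 61×30 ≡ 1 (mod 31), so 61⁻¹ ≡ 30.
y = 25 + 61×((5 − 25)×30 mod 31) = 25 + 61×20 = 1245.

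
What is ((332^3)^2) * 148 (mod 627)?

(332)^3 ≡ 140 (mod 627)
(140)^2 ≡ 163 (mod 627)
163 * 148 = 24124 ≡ 298 (mod 627)

298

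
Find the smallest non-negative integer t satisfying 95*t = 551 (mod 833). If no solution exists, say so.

gcd(95, 833) = 1, so a unique solution mod 833 exists.
95⁻¹ ≡ 114 (mod 833).
t ≡ 114*551 ≡ 339 (mod 833).

339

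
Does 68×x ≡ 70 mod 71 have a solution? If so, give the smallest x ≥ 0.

gcd(68, 71) = 1, so a unique solution mod 71 exists.
68⁻¹ ≡ 47 (mod 71).
x ≡ 47×70 ≡ 24 (mod 71).

24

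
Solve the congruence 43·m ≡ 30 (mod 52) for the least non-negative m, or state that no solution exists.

14

gcd(43, 52) = 1, so a unique solution mod 52 exists.
43⁻¹ ≡ 23 (mod 52).
m ≡ 23·30 ≡ 14 (mod 52).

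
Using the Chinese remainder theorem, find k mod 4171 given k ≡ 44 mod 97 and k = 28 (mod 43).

2178

97⁻¹ mod 43: 97×4 ≡ 1 (mod 43), so 97⁻¹ ≡ 4.
k = 44 + 97×((28 − 44)×4 mod 43) = 44 + 97×22 = 2178.
Check: 2178 mod 97 = 44, 2178 mod 43 = 28. ✓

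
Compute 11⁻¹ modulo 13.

13 = 1·11 + 2
11 = 5·2 + 1
2 = 2·1 + 0
gcd(11, 13) = 1, so the inverse exists.
Bézout: 1 = −5·13 + 6·11.
So 11⁻¹ ≡ 6 (mod 13).

6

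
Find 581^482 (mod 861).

49

581^1 ≡ 581 (mod 861)
581^2 ≡ 581^2 = 337561 ≡ 49 (mod 861)
581^4 ≡ 49^2 = 2401 ≡ 679 (mod 861)
581^8 ≡ 679^2 = 461041 ≡ 406 (mod 861)
581^16 ≡ 406^2 = 164836 ≡ 385 (mod 861)
581^32 ≡ 385^2 = 148225 ≡ 133 (mod 861)
581^64 ≡ 133^2 = 17689 ≡ 469 (mod 861)
581^128 ≡ 469^2 = 219961 ≡ 406 (mod 861)
581^256 ≡ 406^2 = 164836 ≡ 385 (mod 861)
581^482 = 581^256 * 581^128 * 581^64 * 581^32 * 581^2 ≡ 385 * 406 * 469 * 133 * 49 (mod 861).
Accumulate the product:
385 * 406 = 156310 ≡ 469
469 * 469 = 219961 ≡ 406
406 * 133 = 53998 ≡ 616
616 * 49 = 30184 ≡ 49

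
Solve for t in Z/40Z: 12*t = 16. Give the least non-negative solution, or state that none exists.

8

gcd(12, 40) = 4, and 4 | 16, so solutions exist.
Divide through by 4: 3*t = 4 (mod 10).
3⁻¹ ≡ 7 (mod 10).
t ≡ 7*4 ≡ 8 (mod 10).
The smallest non-negative solution is t = 8.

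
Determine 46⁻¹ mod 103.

Run the extended Euclidean algorithm:
103 = 2·46 + 11
46 = 4·11 + 2
11 = 5·2 + 1
2 = 2·1 + 0
gcd(46, 103) = 1, so the inverse exists.
Back-substitute for 1:
1 = 1·11 − 5·2
  = −5·46 + 21·11
  = 21·103 − 47·46
So 46⁻¹ ≡ −47 ≡ 56 (mod 103).

56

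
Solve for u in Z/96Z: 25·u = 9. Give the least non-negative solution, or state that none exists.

81

gcd(25, 96) = 1, so a unique solution mod 96 exists.
25⁻¹ ≡ 73 (mod 96).
u ≡ 73·9 ≡ 81 (mod 96).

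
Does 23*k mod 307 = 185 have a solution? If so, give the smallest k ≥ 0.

275

gcd(23, 307) = 1, so a unique solution mod 307 exists.
23⁻¹ ≡ 267 (mod 307).
k ≡ 267*185 ≡ 275 (mod 307).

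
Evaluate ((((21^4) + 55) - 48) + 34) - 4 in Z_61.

(21)^4 ≡ 13 (mod 61)
13 + 55 = 68 ≡ 7 (mod 61)
7 - 48 = -41 ≡ 20 (mod 61)
20 + 34 = 54
54 - 4 = 50

50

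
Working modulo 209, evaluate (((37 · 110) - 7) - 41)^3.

37 · 110 = 4070 ≡ 99 (mod 209)
99 - 7 = 92
92 - 41 = 51
(51)^3 ≡ 145 (mod 209)

145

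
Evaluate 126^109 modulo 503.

Compute successive squares:
109 in binary is 1101101, i.e. 109 = 64 + 32 + 8 + 4 + 1.
126^1 ≡ 126 (mod 503)
126^2 ≡ 126^2 = 15876 ≡ 283 (mod 503)
126^4 ≡ 283^2 = 80089 ≡ 112 (mod 503)
126^8 ≡ 112^2 = 12544 ≡ 472 (mod 503)
126^16 ≡ 472^2 = 222784 ≡ 458 (mod 503)
126^32 ≡ 458^2 = 209764 ≡ 13 (mod 503)
126^64 ≡ 13^2 = 169 (mod 503)
126^109 = 126^64 × 126^32 × 126^8 × 126^4 × 126^1 ≡ 169 × 13 × 472 × 112 × 126 (mod 503).
Accumulate the product:
169 × 13 = 2197 ≡ 185
185 × 472 = 87320 ≡ 301
301 × 112 = 33712 ≡ 11
11 × 126 = 1386 ≡ 380

380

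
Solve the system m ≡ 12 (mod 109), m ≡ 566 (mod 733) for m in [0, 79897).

109⁻¹ mod 733: 109·269 ≡ 1 (mod 733), so 109⁻¹ ≡ 269.
m = 12 + 109·((566 − 12)·269 mod 733) = 12 + 109·227 = 24755.

24755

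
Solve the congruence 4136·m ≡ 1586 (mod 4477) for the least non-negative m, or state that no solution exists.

no solution

gcd(4136, 4477) = 11, and 11 does not divide 1586.
So the congruence has no solution.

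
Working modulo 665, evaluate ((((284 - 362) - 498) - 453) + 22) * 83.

284 - 362 = -78 ≡ 587 (mod 665)
587 - 498 = 89
89 - 453 = -364 ≡ 301 (mod 665)
301 + 22 = 323
323 * 83 = 26809 ≡ 209 (mod 665)

209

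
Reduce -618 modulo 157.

10

-618 = -4×157 + 10, so -618 ≡ 10 (mod 157).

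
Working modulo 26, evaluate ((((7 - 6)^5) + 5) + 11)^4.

7 - 6 = 1
(1)^5 ≡ 1 (mod 26)
1 + 5 = 6
6 + 11 = 17
(17)^4 ≡ 9 (mod 26)

9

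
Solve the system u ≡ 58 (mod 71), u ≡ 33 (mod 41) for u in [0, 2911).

484

71⁻¹ mod 41: 71·26 ≡ 1 (mod 41), so 71⁻¹ ≡ 26.
u = 58 + 71·((33 − 58)·26 mod 41) = 58 + 71·6 = 484.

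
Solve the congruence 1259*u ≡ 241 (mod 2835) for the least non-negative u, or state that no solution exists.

2279

gcd(1259, 2835) = 1, so a unique solution mod 2835 exists.
1259⁻¹ ≡ 1574 (mod 2835).
u ≡ 1574*241 ≡ 2279 (mod 2835).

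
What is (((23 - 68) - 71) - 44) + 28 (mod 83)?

34

23 - 68 = -45 ≡ 38 (mod 83)
38 - 71 = -33 ≡ 50 (mod 83)
50 - 44 = 6
6 + 28 = 34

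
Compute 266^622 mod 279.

622 in binary is 1001101110, i.e. 622 = 512 + 64 + 32 + 8 + 4 + 2.
266^1 ≡ 266 (mod 279)
266^2 ≡ 266^2 = 70756 ≡ 169 (mod 279)
266^4 ≡ 169^2 = 28561 ≡ 103 (mod 279)
266^8 ≡ 103^2 = 10609 ≡ 7 (mod 279)
266^16 ≡ 7^2 = 49 (mod 279)
266^32 ≡ 49^2 = 2401 ≡ 169 (mod 279)
266^64 ≡ 169^2 = 28561 ≡ 103 (mod 279)
266^128 ≡ 103^2 = 10609 ≡ 7 (mod 279)
266^256 ≡ 7^2 = 49 (mod 279)
266^512 ≡ 49^2 = 2401 ≡ 169 (mod 279)
266^622 = 266^512 × 266^64 × 266^32 × 266^8 × 266^4 × 266^2 ≡ 169 × 103 × 169 × 7 × 103 × 169 (mod 279).
Accumulate the product:
169 × 103 = 17407 ≡ 109
109 × 169 = 18421 ≡ 7
7 × 7 = 49
49 × 103 = 5047 ≡ 25
25 × 169 = 4225 ≡ 40

40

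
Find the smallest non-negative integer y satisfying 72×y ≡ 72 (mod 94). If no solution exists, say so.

gcd(72, 94) = 2, and 2 | 72, so solutions exist.
Divide through by 2: 36×y ≡ 36 mod 47.
36⁻¹ ≡ 17 (mod 47).
y ≡ 17×36 ≡ 1 (mod 47).
The smallest non-negative solution is y = 1.

1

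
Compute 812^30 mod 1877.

248

Compute successive squares:
812^1 ≡ 812 (mod 1877)
812^2 ≡ 812^2 = 659344 ≡ 517 (mod 1877)
812^4 ≡ 517^2 = 267289 ≡ 755 (mod 1877)
812^8 ≡ 755^2 = 570025 ≡ 1294 (mod 1877)
812^16 ≡ 1294^2 = 1674436 ≡ 152 (mod 1877)
812^30 = 812^16 · 812^8 · 812^4 · 812^2 ≡ 152 · 1294 · 755 · 517 (mod 1877).
Accumulate the product:
152 · 1294 = 196688 ≡ 1480
1480 · 755 = 1117400 ≡ 585
585 · 517 = 302445 ≡ 248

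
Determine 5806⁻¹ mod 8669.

3576

Apply the Euclidean algorithm and back-substitute:
8669 = 1×5806 + 2863
5806 = 2×2863 + 80
2863 = 35×80 + 63
80 = 1×63 + 17
63 = 3×17 + 12
17 = 1×12 + 5
12 = 2×5 + 2
5 = 2×2 + 1
2 = 2×1 + 0
gcd(5806, 8669) = 1, so the inverse exists.
Back-substitute for 1:
1 = 1×5 − 2×2
  = −2×12 + 5×5
  = 5×17 − 7×12
  = −7×63 + 26×17
  = 26×80 − 33×63
  = −33×2863 + 1181×80
  = 1181×5806 − 2395×2863
  = −2395×8669 + 3576×5806
So 5806⁻¹ ≡ 3576 (mod 8669).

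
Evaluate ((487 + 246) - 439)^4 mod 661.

487 + 246 = 733 ≡ 72 (mod 661)
72 - 439 = -367 ≡ 294 (mod 661)
(294)^4 ≡ 229 (mod 661)

229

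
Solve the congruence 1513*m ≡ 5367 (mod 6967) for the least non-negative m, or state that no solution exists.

gcd(1513, 6967) = 1, so a unique solution mod 6967 exists.
1513⁻¹ ≡ 967 (mod 6967).
m ≡ 967*5367 ≡ 6441 (mod 6967).

6441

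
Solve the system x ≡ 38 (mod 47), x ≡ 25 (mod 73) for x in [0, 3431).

47⁻¹ mod 73: 47·14 ≡ 1 (mod 73), so 47⁻¹ ≡ 14.
x = 38 + 47·((25 − 38)·14 mod 73) = 38 + 47·37 = 1777.

1777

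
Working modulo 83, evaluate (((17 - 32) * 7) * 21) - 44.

75

17 - 32 = -15 ≡ 68 (mod 83)
68 * 7 = 476 ≡ 61 (mod 83)
61 * 21 = 1281 ≡ 36 (mod 83)
36 - 44 = -8 ≡ 75 (mod 83)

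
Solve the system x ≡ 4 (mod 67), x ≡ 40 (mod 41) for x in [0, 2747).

67⁻¹ mod 41: 67×30 ≡ 1 (mod 41), so 67⁻¹ ≡ 30.
x = 4 + 67×((40 − 4)×30 mod 41) = 4 + 67×14 = 942.
Check: 942 mod 67 = 4, 942 mod 41 = 40. ✓

942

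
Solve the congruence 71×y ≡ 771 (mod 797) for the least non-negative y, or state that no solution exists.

516

gcd(71, 797) = 1, so a unique solution mod 797 exists.
71⁻¹ ≡ 348 (mod 797).
y ≡ 348×771 ≡ 516 (mod 797).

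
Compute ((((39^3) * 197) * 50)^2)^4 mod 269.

205

(39)^3 ≡ 139 (mod 269)
139 * 197 = 27383 ≡ 214 (mod 269)
214 * 50 = 10700 ≡ 209 (mod 269)
(209)^2 ≡ 103 (mod 269)
(103)^4 ≡ 205 (mod 269)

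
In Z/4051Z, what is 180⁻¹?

2003

4051 = 22*180 + 91
180 = 1*91 + 89
91 = 1*89 + 2
89 = 44*2 + 1
2 = 2*1 + 0
gcd(180, 4051) = 1, so the inverse exists.
Back-substitute for 1:
1 = 1*89 − 44*2
  = −44*91 + 45*89
  = 45*180 − 89*91
  = −89*4051 + 2003*180
So 180⁻¹ ≡ 2003 (mod 4051).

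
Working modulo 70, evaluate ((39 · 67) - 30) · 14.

39 · 67 = 2613 ≡ 23 (mod 70)
23 - 30 = -7 ≡ 63 (mod 70)
63 · 14 = 882 ≡ 42 (mod 70)

42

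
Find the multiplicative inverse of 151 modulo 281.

67

281 = 1*151 + 130
151 = 1*130 + 21
130 = 6*21 + 4
21 = 5*4 + 1
4 = 4*1 + 0
gcd(151, 281) = 1, so the inverse exists.
Back-substitute for 1:
1 = 1*21 − 5*4
  = −5*130 + 31*21
  = 31*151 − 36*130
  = −36*281 + 67*151
So 151⁻¹ ≡ 67 (mod 281).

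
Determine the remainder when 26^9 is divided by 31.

30

Using repeated squaring:
9 in binary is 1001, i.e. 9 = 8 + 1.
26^1 ≡ 26 (mod 31)
26^2 ≡ 26^2 = 676 ≡ 25 (mod 31)
26^4 ≡ 25^2 = 625 ≡ 5 (mod 31)
26^8 ≡ 5^2 = 25 (mod 31)
26^9 = 26^8 * 26^1 ≡ 25 * 26 (mod 31).
25 * 26 = 650 ≡ 30 (mod 31).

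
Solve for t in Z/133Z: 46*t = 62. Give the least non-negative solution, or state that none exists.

gcd(46, 133) = 1, so a unique solution mod 133 exists.
46⁻¹ ≡ 107 (mod 133).
t ≡ 107*62 ≡ 117 (mod 133).

117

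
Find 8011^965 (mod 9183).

8011^1 ≡ 8011 (mod 9183)
8011^2 ≡ 8011^2 = 64176121 ≡ 5317 (mod 9183)
8011^4 ≡ 5317^2 = 28270489 ≡ 5215 (mod 9183)
8011^8 ≡ 5215^2 = 27196225 ≡ 5362 (mod 9183)
8011^16 ≡ 5362^2 = 28751044 ≡ 8254 (mod 9183)
8011^32 ≡ 8254^2 = 68128516 ≡ 9022 (mod 9183)
8011^64 ≡ 9022^2 = 81396484 ≡ 7555 (mod 9183)
8011^128 ≡ 7555^2 = 57078025 ≡ 5680 (mod 9183)
8011^256 ≡ 5680^2 = 32262400 ≡ 2521 (mod 9183)
8011^512 ≡ 2521^2 = 6355441 ≡ 805 (mod 9183)
8011^965 = 8011^512 * 8011^256 * 8011^128 * 8011^64 * 8011^4 * 8011^1 ≡ 805 * 2521 * 5680 * 7555 * 5215 * 8011 (mod 9183).
Accumulate the product:
805 * 2521 = 2029405 ≡ 9145
9145 * 5680 = 51943600 ≡ 4552
4552 * 7555 = 34390360 ≡ 25
25 * 5215 = 130375 ≡ 1813
1813 * 8011 = 14523943 ≡ 5620

5620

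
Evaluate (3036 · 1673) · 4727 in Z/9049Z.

7183

3036 · 1673 = 5079228 ≡ 2739 (mod 9049)
2739 · 4727 = 12947253 ≡ 7183 (mod 9049)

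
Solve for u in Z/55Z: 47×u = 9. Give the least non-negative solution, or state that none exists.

47

gcd(47, 55) = 1, so a unique solution mod 55 exists.
47⁻¹ ≡ 48 (mod 55).
u ≡ 48×9 ≡ 47 (mod 55).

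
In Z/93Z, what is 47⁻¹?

Apply the Euclidean algorithm and back-substitute:
93 = 1×47 + 46
47 = 1×46 + 1
46 = 46×1 + 0
gcd(47, 93) = 1, so the inverse exists.
Back-substitute for 1:
1 = 1×47 − 1×46
  = −1×93 + 2×47
So 47⁻¹ ≡ 2 (mod 93).

2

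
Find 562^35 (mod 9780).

Compute successive squares:
35 in binary is 100011, i.e. 35 = 32 + 2 + 1.
562^1 ≡ 562 (mod 9780)
562^2 ≡ 562^2 = 315844 ≡ 2884 (mod 9780)
562^4 ≡ 2884^2 = 8317456 ≡ 4456 (mod 9780)
562^8 ≡ 4456^2 = 19855936 ≡ 2536 (mod 9780)
562^16 ≡ 2536^2 = 6431296 ≡ 5836 (mod 9780)
562^32 ≡ 5836^2 = 34058896 ≡ 4936 (mod 9780)
562^35 = 562^32 · 562^2 · 562^1 ≡ 4936 · 2884 · 562 (mod 9780).
Accumulate the product:
4936 · 2884 = 14235424 ≡ 5524
5524 · 562 = 3104488 ≡ 4228

4228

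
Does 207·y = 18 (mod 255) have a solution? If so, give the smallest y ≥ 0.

74

gcd(207, 255) = 3, and 3 | 18, so solutions exist.
Divide through by 3: 69·y mod 85 = 6.
69⁻¹ ≡ 69 (mod 85).
y ≡ 69·6 ≡ 74 (mod 85).
The smallest non-negative solution is y = 74.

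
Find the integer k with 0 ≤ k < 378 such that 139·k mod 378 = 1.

223

Apply the Euclidean algorithm and back-substitute:
378 = 2×139 + 100
139 = 1×100 + 39
100 = 2×39 + 22
39 = 1×22 + 17
22 = 1×17 + 5
17 = 3×5 + 2
5 = 2×2 + 1
2 = 2×1 + 0
gcd(139, 378) = 1, so the inverse exists.
Back-substitute for 1:
1 = 1×5 − 2×2
  = −2×17 + 7×5
  = 7×22 − 9×17
  = −9×39 + 16×22
  = 16×100 − 41×39
  = −41×139 + 57×100
  = 57×378 − 155×139
So 139⁻¹ ≡ −155 ≡ 223 (mod 378).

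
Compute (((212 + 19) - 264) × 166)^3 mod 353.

299

212 + 19 = 231
231 - 264 = -33 ≡ 320 (mod 353)
320 × 166 = 53120 ≡ 170 (mod 353)
(170)^3 ≡ 299 (mod 353)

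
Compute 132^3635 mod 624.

Compute successive squares:
132^1 ≡ 132 (mod 624)
132^2 ≡ 132^2 = 17424 ≡ 576 (mod 624)
132^4 ≡ 576^2 = 331776 ≡ 432 (mod 624)
132^8 ≡ 432^2 = 186624 ≡ 48 (mod 624)
132^16 ≡ 48^2 = 2304 ≡ 432 (mod 624)
132^32 ≡ 432^2 = 186624 ≡ 48 (mod 624)
132^64 ≡ 48^2 = 2304 ≡ 432 (mod 624)
132^128 ≡ 432^2 = 186624 ≡ 48 (mod 624)
132^256 ≡ 48^2 = 2304 ≡ 432 (mod 624)
132^512 ≡ 432^2 = 186624 ≡ 48 (mod 624)
132^1024 ≡ 48^2 = 2304 ≡ 432 (mod 624)
132^2048 ≡ 432^2 = 186624 ≡ 48 (mod 624)
132^3635 = 132^2048 × 132^1024 × 132^512 × 132^32 × 132^16 × 132^2 × 132^1 ≡ 48 × 432 × 48 × 48 × 432 × 576 × 132 (mod 624).
Accumulate the product:
48 × 432 = 20736 ≡ 144
144 × 48 = 6912 ≡ 48
48 × 48 = 2304 ≡ 432
432 × 432 = 186624 ≡ 48
48 × 576 = 27648 ≡ 192
192 × 132 = 25344 ≡ 384

384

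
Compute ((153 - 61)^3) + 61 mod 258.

153 - 61 = 92
(92)^3 ≡ 44 (mod 258)
44 + 61 = 105

105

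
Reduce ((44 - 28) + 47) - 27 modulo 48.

44 - 28 = 16
16 + 47 = 63 ≡ 15 (mod 48)
15 - 27 = -12 ≡ 36 (mod 48)

36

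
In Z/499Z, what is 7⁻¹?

By the extended Euclidean algorithm:
499 = 71×7 + 2
7 = 3×2 + 1
2 = 2×1 + 0
gcd(7, 499) = 1, so the inverse exists.
Bézout: 1 = −3×499 + 214×7.
So 7⁻¹ ≡ 214 (mod 499).

214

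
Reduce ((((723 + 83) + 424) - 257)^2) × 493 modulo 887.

658

723 + 83 = 806
806 + 424 = 1230 ≡ 343 (mod 887)
343 - 257 = 86
(86)^2 ≡ 300 (mod 887)
300 × 493 = 147900 ≡ 658 (mod 887)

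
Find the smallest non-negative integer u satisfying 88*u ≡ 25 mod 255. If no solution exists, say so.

235

gcd(88, 255) = 1, so a unique solution mod 255 exists.
88⁻¹ ≡ 142 (mod 255).
u ≡ 142*25 ≡ 235 (mod 255).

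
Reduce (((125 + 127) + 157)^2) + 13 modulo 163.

125 + 127 = 252 ≡ 89 (mod 163)
89 + 157 = 246 ≡ 83 (mod 163)
(83)^2 ≡ 43 (mod 163)
43 + 13 = 56

56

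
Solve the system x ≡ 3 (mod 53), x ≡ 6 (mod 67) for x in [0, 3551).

3289

53⁻¹ mod 67: 53×43 ≡ 1 (mod 67), so 53⁻¹ ≡ 43.
x = 3 + 53×((6 − 3)×43 mod 67) = 3 + 53×62 = 3289.
Check: 3289 mod 53 = 3, 3289 mod 67 = 6. ✓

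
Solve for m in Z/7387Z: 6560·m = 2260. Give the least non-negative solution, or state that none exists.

2275

gcd(6560, 7387) = 1, so a unique solution mod 7387 exists.
6560⁻¹ ≡ 5672 (mod 7387).
m ≡ 5672·2260 ≡ 2275 (mod 7387).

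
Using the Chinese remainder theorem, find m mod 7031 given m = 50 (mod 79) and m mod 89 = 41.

6449

79⁻¹ mod 89: 79×80 ≡ 1 (mod 89), so 79⁻¹ ≡ 80.
m = 50 + 79×((41 − 50)×80 mod 89) = 50 + 79×81 = 6449.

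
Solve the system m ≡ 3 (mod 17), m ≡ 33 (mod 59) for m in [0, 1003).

564

17⁻¹ mod 59: 17*7 ≡ 1 (mod 59), so 17⁻¹ ≡ 7.
m = 3 + 17*((33 − 3)*7 mod 59) = 3 + 17*33 = 564.
Check: 564 mod 17 = 3, 564 mod 59 = 33. ✓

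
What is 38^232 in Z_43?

38

Using repeated squaring:
232 in binary is 11101000, i.e. 232 = 128 + 64 + 32 + 8.
38^1 ≡ 38 (mod 43)
38^2 ≡ 38^2 = 1444 ≡ 25 (mod 43)
38^4 ≡ 25^2 = 625 ≡ 23 (mod 43)
38^8 ≡ 23^2 = 529 ≡ 13 (mod 43)
38^16 ≡ 13^2 = 169 ≡ 40 (mod 43)
38^32 ≡ 40^2 = 1600 ≡ 9 (mod 43)
38^64 ≡ 9^2 = 81 ≡ 38 (mod 43)
38^128 ≡ 38^2 = 1444 ≡ 25 (mod 43)
38^232 = 38^128 × 38^64 × 38^32 × 38^8 ≡ 25 × 38 × 9 × 13 (mod 43).
Accumulate the product:
25 × 38 = 950 ≡ 4
4 × 9 = 36
36 × 13 = 468 ≡ 38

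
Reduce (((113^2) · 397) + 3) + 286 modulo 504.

(113)^2 ≡ 169 (mod 504)
169 · 397 = 67093 ≡ 61 (mod 504)
61 + 3 = 64
64 + 286 = 350

350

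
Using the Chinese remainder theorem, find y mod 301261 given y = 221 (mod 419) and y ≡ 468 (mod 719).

419⁻¹ mod 719: 419*429 ≡ 1 (mod 719), so 419⁻¹ ≡ 429.
y = 221 + 419*((468 − 221)*429 mod 719) = 221 + 419*270 = 113351.

113351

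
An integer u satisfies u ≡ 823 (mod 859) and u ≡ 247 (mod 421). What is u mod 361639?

859⁻¹ mod 421: 859*322 ≡ 1 (mod 421), so 859⁻¹ ≡ 322.
u = 823 + 859*((247 − 823)*322 mod 421) = 823 + 859*189 = 163174.

163174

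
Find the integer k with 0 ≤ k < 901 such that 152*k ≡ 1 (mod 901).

492

901 = 5*152 + 141
152 = 1*141 + 11
141 = 12*11 + 9
11 = 1*9 + 2
9 = 4*2 + 1
2 = 2*1 + 0
gcd(152, 901) = 1, so the inverse exists.
Back-substitute for 1:
1 = 1*9 − 4*2
  = −4*11 + 5*9
  = 5*141 − 64*11
  = −64*152 + 69*141
  = 69*901 − 409*152
So 152⁻¹ ≡ −409 ≡ 492 (mod 901).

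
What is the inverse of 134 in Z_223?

5

Apply the Euclidean algorithm and back-substitute:
223 = 1×134 + 89
134 = 1×89 + 45
89 = 1×45 + 44
45 = 1×44 + 1
44 = 44×1 + 0
gcd(134, 223) = 1, so the inverse exists.
Back-substitute for 1:
1 = 1×45 − 1×44
  = −1×89 + 2×45
  = 2×134 − 3×89
  = −3×223 + 5×134
So 134⁻¹ ≡ 5 (mod 223).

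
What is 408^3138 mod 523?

81

Using repeated squaring:
408^1 ≡ 408 (mod 523)
408^2 ≡ 408^2 = 166464 ≡ 150 (mod 523)
408^4 ≡ 150^2 = 22500 ≡ 11 (mod 523)
408^8 ≡ 11^2 = 121 (mod 523)
408^16 ≡ 121^2 = 14641 ≡ 520 (mod 523)
408^32 ≡ 520^2 = 270400 ≡ 9 (mod 523)
408^64 ≡ 9^2 = 81 (mod 523)
408^128 ≡ 81^2 = 6561 ≡ 285 (mod 523)
408^256 ≡ 285^2 = 81225 ≡ 160 (mod 523)
408^512 ≡ 160^2 = 25600 ≡ 496 (mod 523)
408^1024 ≡ 496^2 = 246016 ≡ 206 (mod 523)
408^2048 ≡ 206^2 = 42436 ≡ 73 (mod 523)
408^3138 = 408^2048 * 408^1024 * 408^64 * 408^2 ≡ 73 * 206 * 81 * 150 (mod 523).
Accumulate the product:
73 * 206 = 15038 ≡ 394
394 * 81 = 31914 ≡ 11
11 * 150 = 1650 ≡ 81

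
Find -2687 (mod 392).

-2687 = -7×392 + 57, so -2687 ≡ 57 (mod 392).

57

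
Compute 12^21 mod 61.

34

Using repeated squaring:
12^1 ≡ 12 (mod 61)
12^2 ≡ 12^2 = 144 ≡ 22 (mod 61)
12^4 ≡ 22^2 = 484 ≡ 57 (mod 61)
12^8 ≡ 57^2 = 3249 ≡ 16 (mod 61)
12^16 ≡ 16^2 = 256 ≡ 12 (mod 61)
12^21 = 12^16 · 12^4 · 12^1 ≡ 12 · 57 · 12 (mod 61).
Accumulate the product:
12 · 57 = 684 ≡ 13
13 · 12 = 156 ≡ 34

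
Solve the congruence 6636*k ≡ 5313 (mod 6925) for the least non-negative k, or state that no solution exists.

gcd(6636, 6925) = 1, so a unique solution mod 6925 exists.
6636⁻¹ ≡ 2516 (mod 6925).
k ≡ 2516*5313 ≡ 2258 (mod 6925).

2258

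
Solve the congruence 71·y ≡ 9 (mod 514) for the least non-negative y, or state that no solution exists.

87

gcd(71, 514) = 1, so a unique solution mod 514 exists.
71⁻¹ ≡ 181 (mod 514).
y ≡ 181·9 ≡ 87 (mod 514).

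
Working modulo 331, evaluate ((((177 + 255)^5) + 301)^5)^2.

88

177 + 255 = 432 ≡ 101 (mod 331)
(101)^5 ≡ 162 (mod 331)
162 + 301 = 463 ≡ 132 (mod 331)
(132)^5 ≡ 95 (mod 331)
(95)^2 ≡ 88 (mod 331)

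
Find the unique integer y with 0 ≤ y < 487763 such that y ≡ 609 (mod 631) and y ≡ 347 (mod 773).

631⁻¹ mod 773: 631·724 ≡ 1 (mod 773), so 631⁻¹ ≡ 724.
y = 609 + 631·((347 − 609)·724 mod 773) = 609 + 631·470 = 297179.
Check: 297179 mod 631 = 609, 297179 mod 773 = 347. ✓

297179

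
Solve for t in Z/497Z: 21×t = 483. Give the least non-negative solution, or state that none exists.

gcd(21, 497) = 7, and 7 | 483, so solutions exist.
Divide through by 7: 3×t = 69 (mod 71).
3⁻¹ ≡ 24 (mod 71).
t ≡ 24×69 ≡ 23 (mod 71).
The smallest non-negative solution is t = 23.

23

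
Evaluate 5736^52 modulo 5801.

Compute successive squares:
5736^1 ≡ 5736 (mod 5801)
5736^2 ≡ 5736^2 = 32901696 ≡ 4225 (mod 5801)
5736^4 ≡ 4225^2 = 17850625 ≡ 948 (mod 5801)
5736^8 ≡ 948^2 = 898704 ≡ 5350 (mod 5801)
5736^16 ≡ 5350^2 = 28622500 ≡ 366 (mod 5801)
5736^32 ≡ 366^2 = 133956 ≡ 533 (mod 5801)
5736^52 = 5736^32 * 5736^16 * 5736^4 ≡ 533 * 366 * 948 (mod 5801).
Accumulate the product:
533 * 366 = 195078 ≡ 3645
3645 * 948 = 3455460 ≡ 3865

3865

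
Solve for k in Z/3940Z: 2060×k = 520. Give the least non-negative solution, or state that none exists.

159

gcd(2060, 3940) = 20, and 20 | 520, so solutions exist.
Divide through by 20: 103×k mod 197 = 26.
103⁻¹ ≡ 44 (mod 197).
k ≡ 44×26 ≡ 159 (mod 197).
The smallest non-negative solution is k = 159.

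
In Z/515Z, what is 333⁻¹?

382

515 = 1*333 + 182
333 = 1*182 + 151
182 = 1*151 + 31
151 = 4*31 + 27
31 = 1*27 + 4
27 = 6*4 + 3
4 = 1*3 + 1
3 = 3*1 + 0
gcd(333, 515) = 1, so the inverse exists.
Back-substitute for 1:
1 = 1*4 − 1*3
  = −1*27 + 7*4
  = 7*31 − 8*27
  = −8*151 + 39*31
  = 39*182 − 47*151
  = −47*333 + 86*182
  = 86*515 − 133*333
So 333⁻¹ ≡ −133 ≡ 382 (mod 515).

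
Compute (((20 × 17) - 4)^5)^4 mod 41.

20 × 17 = 340 ≡ 12 (mod 41)
12 - 4 = 8
(8)^5 ≡ 9 (mod 41)
(9)^4 ≡ 1 (mod 41)

1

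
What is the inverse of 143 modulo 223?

By the extended Euclidean algorithm:
223 = 1*143 + 80
143 = 1*80 + 63
80 = 1*63 + 17
63 = 3*17 + 12
17 = 1*12 + 5
12 = 2*5 + 2
5 = 2*2 + 1
2 = 2*1 + 0
gcd(143, 223) = 1, so the inverse exists.
Back-substitute for 1:
1 = 1*5 − 2*2
  = −2*12 + 5*5
  = 5*17 − 7*12
  = −7*63 + 26*17
  = 26*80 − 33*63
  = −33*143 + 59*80
  = 59*223 − 92*143
So 143⁻¹ ≡ −92 ≡ 131 (mod 223).

131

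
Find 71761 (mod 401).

71761 = 178×401 + 383, so 71761 ≡ 383 (mod 401).

383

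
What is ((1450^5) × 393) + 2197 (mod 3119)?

(1450)^5 ≡ 1423 (mod 3119)
1423 × 393 = 559239 ≡ 938 (mod 3119)
938 + 2197 = 3135 ≡ 16 (mod 3119)

16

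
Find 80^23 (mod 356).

Compute successive squares:
23 in binary is 10111, i.e. 23 = 16 + 4 + 2 + 1.
80^1 ≡ 80 (mod 356)
80^2 ≡ 80^2 = 6400 ≡ 348 (mod 356)
80^4 ≡ 348^2 = 121104 ≡ 64 (mod 356)
80^8 ≡ 64^2 = 4096 ≡ 180 (mod 356)
80^16 ≡ 180^2 = 32400 ≡ 4 (mod 356)
80^23 = 80^16 * 80^4 * 80^2 * 80^1 ≡ 4 * 64 * 348 * 80 (mod 356).
Accumulate the product:
4 * 64 = 256
256 * 348 = 89088 ≡ 88
88 * 80 = 7040 ≡ 276

276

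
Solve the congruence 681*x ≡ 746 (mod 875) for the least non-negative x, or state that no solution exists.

gcd(681, 875) = 1, so a unique solution mod 875 exists.
681⁻¹ ≡ 221 (mod 875).
x ≡ 221*746 ≡ 366 (mod 875).

366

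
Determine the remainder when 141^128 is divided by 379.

141^1 ≡ 141 (mod 379)
141^2 ≡ 141^2 = 19881 ≡ 173 (mod 379)
141^4 ≡ 173^2 = 29929 ≡ 367 (mod 379)
141^8 ≡ 367^2 = 134689 ≡ 144 (mod 379)
141^16 ≡ 144^2 = 20736 ≡ 270 (mod 379)
141^32 ≡ 270^2 = 72900 ≡ 132 (mod 379)
141^64 ≡ 132^2 = 17424 ≡ 369 (mod 379)
141^128 ≡ 369^2 = 136161 ≡ 100 (mod 379)
So 141^128 ≡ 100 (mod 379).

100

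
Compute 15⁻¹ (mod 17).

8

17 = 1*15 + 2
15 = 7*2 + 1
2 = 2*1 + 0
gcd(15, 17) = 1, so the inverse exists.
Back-substitute for 1:
1 = 1*15 − 7*2
  = −7*17 + 8*15
So 15⁻¹ ≡ 8 (mod 17).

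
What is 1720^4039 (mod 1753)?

102

By square-and-multiply:
1720^1 ≡ 1720 (mod 1753)
1720^2 ≡ 1720^2 = 2958400 ≡ 1089 (mod 1753)
1720^4 ≡ 1089^2 = 1185921 ≡ 893 (mod 1753)
1720^8 ≡ 893^2 = 797449 ≡ 1587 (mod 1753)
1720^16 ≡ 1587^2 = 2518569 ≡ 1261 (mod 1753)
1720^32 ≡ 1261^2 = 1590121 ≡ 150 (mod 1753)
1720^64 ≡ 150^2 = 22500 ≡ 1464 (mod 1753)
1720^128 ≡ 1464^2 = 2143296 ≡ 1130 (mod 1753)
1720^256 ≡ 1130^2 = 1276900 ≡ 716 (mod 1753)
1720^512 ≡ 716^2 = 512656 ≡ 780 (mod 1753)
1720^1024 ≡ 780^2 = 608400 ≡ 109 (mod 1753)
1720^2048 ≡ 109^2 = 11881 ≡ 1363 (mod 1753)
1720^4039 = 1720^2048 × 1720^1024 × 1720^512 × 1720^256 × 1720^128 × 1720^64 × 1720^4 × 1720^2 × 1720^1 ≡ 1363 × 109 × 780 × 716 × 1130 × 1464 × 893 × 1089 × 1720 (mod 1753).
Accumulate the product:
1363 × 109 = 148567 ≡ 1315
1315 × 780 = 1025700 ≡ 195
195 × 716 = 139620 ≡ 1133
1133 × 1130 = 1280290 ≡ 600
600 × 1464 = 878400 ≡ 147
147 × 893 = 131271 ≡ 1549
1549 × 1089 = 1686861 ≡ 475
475 × 1720 = 817000 ≡ 102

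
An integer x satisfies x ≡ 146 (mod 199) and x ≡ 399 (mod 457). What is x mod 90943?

61637

199⁻¹ mod 457: 199*395 ≡ 1 (mod 457), so 199⁻¹ ≡ 395.
x = 146 + 199*((399 − 146)*395 mod 457) = 146 + 199*309 = 61637.
Check: 61637 mod 199 = 146, 61637 mod 457 = 399. ✓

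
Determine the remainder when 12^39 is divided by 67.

5

By square-and-multiply:
39 in binary is 100111, i.e. 39 = 32 + 4 + 2 + 1.
12^1 ≡ 12 (mod 67)
12^2 ≡ 12^2 = 144 ≡ 10 (mod 67)
12^4 ≡ 10^2 = 100 ≡ 33 (mod 67)
12^8 ≡ 33^2 = 1089 ≡ 17 (mod 67)
12^16 ≡ 17^2 = 289 ≡ 21 (mod 67)
12^32 ≡ 21^2 = 441 ≡ 39 (mod 67)
12^39 = 12^32 * 12^4 * 12^2 * 12^1 ≡ 39 * 33 * 10 * 12 (mod 67).
Accumulate the product:
39 * 33 = 1287 ≡ 14
14 * 10 = 140 ≡ 6
6 * 12 = 72 ≡ 5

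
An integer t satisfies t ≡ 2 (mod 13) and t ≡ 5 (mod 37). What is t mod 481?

301

13⁻¹ mod 37: 13×20 ≡ 1 (mod 37), so 13⁻¹ ≡ 20.
t = 2 + 13×((5 − 2)×20 mod 37) = 2 + 13×23 = 301.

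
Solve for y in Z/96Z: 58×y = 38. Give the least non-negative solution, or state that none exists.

47

gcd(58, 96) = 2, and 2 | 38, so solutions exist.
Divide through by 2: 29×y = 19 (mod 48).
29⁻¹ ≡ 5 (mod 48).
y ≡ 5×19 ≡ 47 (mod 48).
The smallest non-negative solution is y = 47.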